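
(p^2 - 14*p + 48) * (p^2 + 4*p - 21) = p^4 - 10*p^3 - 29*p^2 + 486*p - 1008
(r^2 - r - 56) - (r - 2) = r^2 - 2*r - 54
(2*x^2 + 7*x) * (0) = 0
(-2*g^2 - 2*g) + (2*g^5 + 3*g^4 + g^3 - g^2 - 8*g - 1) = 2*g^5 + 3*g^4 + g^3 - 3*g^2 - 10*g - 1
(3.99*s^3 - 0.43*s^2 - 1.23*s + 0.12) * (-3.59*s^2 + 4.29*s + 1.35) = -14.3241*s^5 + 18.6608*s^4 + 7.9575*s^3 - 6.288*s^2 - 1.1457*s + 0.162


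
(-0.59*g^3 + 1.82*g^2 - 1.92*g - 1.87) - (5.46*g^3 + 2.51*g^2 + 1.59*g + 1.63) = -6.05*g^3 - 0.69*g^2 - 3.51*g - 3.5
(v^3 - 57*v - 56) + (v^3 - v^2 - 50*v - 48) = 2*v^3 - v^2 - 107*v - 104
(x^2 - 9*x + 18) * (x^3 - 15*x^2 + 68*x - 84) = x^5 - 24*x^4 + 221*x^3 - 966*x^2 + 1980*x - 1512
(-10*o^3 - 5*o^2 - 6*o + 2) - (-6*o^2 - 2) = -10*o^3 + o^2 - 6*o + 4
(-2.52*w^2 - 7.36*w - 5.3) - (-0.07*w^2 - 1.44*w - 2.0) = -2.45*w^2 - 5.92*w - 3.3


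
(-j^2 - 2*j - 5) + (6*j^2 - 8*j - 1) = 5*j^2 - 10*j - 6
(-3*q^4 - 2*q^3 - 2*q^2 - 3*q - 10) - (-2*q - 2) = -3*q^4 - 2*q^3 - 2*q^2 - q - 8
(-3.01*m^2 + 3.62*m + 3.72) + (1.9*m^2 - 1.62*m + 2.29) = -1.11*m^2 + 2.0*m + 6.01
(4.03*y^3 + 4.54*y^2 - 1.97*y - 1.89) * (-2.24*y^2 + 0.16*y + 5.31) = -9.0272*y^5 - 9.5248*y^4 + 26.5385*y^3 + 28.0258*y^2 - 10.7631*y - 10.0359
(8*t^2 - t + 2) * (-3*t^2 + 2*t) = -24*t^4 + 19*t^3 - 8*t^2 + 4*t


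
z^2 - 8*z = z*(z - 8)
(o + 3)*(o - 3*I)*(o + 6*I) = o^3 + 3*o^2 + 3*I*o^2 + 18*o + 9*I*o + 54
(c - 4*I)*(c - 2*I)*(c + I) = c^3 - 5*I*c^2 - 2*c - 8*I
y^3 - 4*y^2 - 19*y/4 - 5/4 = (y - 5)*(y + 1/2)^2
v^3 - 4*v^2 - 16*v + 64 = (v - 4)^2*(v + 4)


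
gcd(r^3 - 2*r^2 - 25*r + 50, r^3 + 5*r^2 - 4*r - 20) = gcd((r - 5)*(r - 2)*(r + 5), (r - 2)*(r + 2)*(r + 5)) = r^2 + 3*r - 10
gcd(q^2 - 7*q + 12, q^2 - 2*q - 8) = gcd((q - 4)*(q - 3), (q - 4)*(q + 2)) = q - 4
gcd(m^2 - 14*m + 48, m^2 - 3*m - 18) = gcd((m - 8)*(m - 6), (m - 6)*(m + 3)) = m - 6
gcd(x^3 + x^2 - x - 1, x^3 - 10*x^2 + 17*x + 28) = x + 1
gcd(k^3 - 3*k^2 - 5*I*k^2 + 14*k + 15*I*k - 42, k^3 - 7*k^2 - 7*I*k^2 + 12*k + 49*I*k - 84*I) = k^2 + k*(-3 - 7*I) + 21*I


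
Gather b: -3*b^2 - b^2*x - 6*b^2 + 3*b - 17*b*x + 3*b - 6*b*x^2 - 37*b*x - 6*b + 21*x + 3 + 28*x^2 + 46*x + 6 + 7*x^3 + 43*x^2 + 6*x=b^2*(-x - 9) + b*(-6*x^2 - 54*x) + 7*x^3 + 71*x^2 + 73*x + 9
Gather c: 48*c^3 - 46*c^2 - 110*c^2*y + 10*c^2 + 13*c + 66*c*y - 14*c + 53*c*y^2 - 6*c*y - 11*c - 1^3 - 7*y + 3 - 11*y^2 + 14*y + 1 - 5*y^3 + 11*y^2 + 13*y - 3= 48*c^3 + c^2*(-110*y - 36) + c*(53*y^2 + 60*y - 12) - 5*y^3 + 20*y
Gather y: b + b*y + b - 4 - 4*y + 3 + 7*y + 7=2*b + y*(b + 3) + 6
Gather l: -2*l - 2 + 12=10 - 2*l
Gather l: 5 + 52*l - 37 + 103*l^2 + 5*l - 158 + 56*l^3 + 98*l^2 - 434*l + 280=56*l^3 + 201*l^2 - 377*l + 90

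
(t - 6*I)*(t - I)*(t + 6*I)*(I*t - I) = I*t^4 + t^3 - I*t^3 - t^2 + 36*I*t^2 + 36*t - 36*I*t - 36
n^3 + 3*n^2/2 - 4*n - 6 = (n - 2)*(n + 3/2)*(n + 2)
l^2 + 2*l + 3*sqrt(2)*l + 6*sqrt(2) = (l + 2)*(l + 3*sqrt(2))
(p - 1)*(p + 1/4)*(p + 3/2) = p^3 + 3*p^2/4 - 11*p/8 - 3/8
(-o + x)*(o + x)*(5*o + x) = -5*o^3 - o^2*x + 5*o*x^2 + x^3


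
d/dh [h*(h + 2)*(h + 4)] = 3*h^2 + 12*h + 8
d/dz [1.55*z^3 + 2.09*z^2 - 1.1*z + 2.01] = 4.65*z^2 + 4.18*z - 1.1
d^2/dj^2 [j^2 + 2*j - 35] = 2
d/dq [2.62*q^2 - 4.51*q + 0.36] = 5.24*q - 4.51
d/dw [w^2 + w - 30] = 2*w + 1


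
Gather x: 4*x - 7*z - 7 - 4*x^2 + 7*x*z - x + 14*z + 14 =-4*x^2 + x*(7*z + 3) + 7*z + 7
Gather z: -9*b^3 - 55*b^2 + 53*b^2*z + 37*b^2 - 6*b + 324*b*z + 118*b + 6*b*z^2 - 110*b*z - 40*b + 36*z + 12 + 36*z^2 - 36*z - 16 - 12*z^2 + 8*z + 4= -9*b^3 - 18*b^2 + 72*b + z^2*(6*b + 24) + z*(53*b^2 + 214*b + 8)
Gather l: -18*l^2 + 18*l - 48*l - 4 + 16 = -18*l^2 - 30*l + 12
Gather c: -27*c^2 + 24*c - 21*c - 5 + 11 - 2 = -27*c^2 + 3*c + 4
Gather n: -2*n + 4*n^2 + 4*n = 4*n^2 + 2*n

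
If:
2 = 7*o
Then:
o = 2/7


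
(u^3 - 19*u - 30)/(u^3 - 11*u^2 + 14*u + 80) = (u + 3)/(u - 8)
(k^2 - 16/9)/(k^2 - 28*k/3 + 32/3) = (k + 4/3)/(k - 8)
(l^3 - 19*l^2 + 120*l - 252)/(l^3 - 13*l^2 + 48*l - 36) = (l - 7)/(l - 1)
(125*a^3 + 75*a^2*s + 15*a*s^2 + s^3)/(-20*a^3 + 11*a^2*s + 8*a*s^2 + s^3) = (25*a^2 + 10*a*s + s^2)/(-4*a^2 + 3*a*s + s^2)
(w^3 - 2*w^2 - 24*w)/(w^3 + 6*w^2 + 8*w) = (w - 6)/(w + 2)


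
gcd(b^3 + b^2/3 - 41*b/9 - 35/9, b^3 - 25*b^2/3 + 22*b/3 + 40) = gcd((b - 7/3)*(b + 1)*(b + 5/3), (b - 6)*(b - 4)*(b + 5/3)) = b + 5/3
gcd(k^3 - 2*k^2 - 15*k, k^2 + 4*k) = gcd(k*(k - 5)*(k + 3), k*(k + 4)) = k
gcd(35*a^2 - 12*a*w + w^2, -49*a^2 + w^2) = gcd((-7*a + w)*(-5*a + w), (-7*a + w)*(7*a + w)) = -7*a + w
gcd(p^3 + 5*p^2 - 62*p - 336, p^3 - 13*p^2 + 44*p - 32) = p - 8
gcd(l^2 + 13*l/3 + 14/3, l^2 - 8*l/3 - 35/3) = l + 7/3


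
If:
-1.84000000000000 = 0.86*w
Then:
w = -2.14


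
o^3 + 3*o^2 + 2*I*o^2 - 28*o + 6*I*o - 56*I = (o - 4)*(o + 7)*(o + 2*I)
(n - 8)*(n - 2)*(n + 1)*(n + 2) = n^4 - 7*n^3 - 12*n^2 + 28*n + 32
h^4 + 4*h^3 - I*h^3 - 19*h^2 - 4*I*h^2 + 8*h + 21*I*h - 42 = (h - 3)*(h + 7)*(h - 2*I)*(h + I)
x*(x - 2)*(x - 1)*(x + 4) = x^4 + x^3 - 10*x^2 + 8*x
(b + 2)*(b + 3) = b^2 + 5*b + 6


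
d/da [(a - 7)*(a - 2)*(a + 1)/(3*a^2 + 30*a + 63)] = (a^4 + 20*a^3 - 22*a^2 - 364*a - 35)/(3*(a^4 + 20*a^3 + 142*a^2 + 420*a + 441))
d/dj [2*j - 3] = 2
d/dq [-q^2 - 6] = -2*q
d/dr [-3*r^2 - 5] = -6*r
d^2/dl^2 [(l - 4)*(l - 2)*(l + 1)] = 6*l - 10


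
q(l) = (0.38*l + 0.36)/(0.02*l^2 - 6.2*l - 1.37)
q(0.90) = -0.10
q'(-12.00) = 0.00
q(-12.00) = -0.06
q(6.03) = -0.07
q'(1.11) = 0.02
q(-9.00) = -0.05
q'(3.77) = 0.00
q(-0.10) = -0.43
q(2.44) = -0.08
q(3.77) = -0.07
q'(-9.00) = 0.00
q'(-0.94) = 0.09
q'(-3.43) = 0.00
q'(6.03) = 0.00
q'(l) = (6.2 - 0.04*l)*(0.38*l + 0.36)/(0.02*l^2 - 6.2*l - 1.37)^2 + 0.38/(0.02*l^2 - 6.2*l - 1.37) = (-0.0076*l^2 - 0.0144000000000002*l + 1.7114)/(0.0004*l^4 - 0.248*l^3 + 38.3852*l^2 + 16.988*l + 1.8769)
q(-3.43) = -0.05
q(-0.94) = 0.00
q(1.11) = -0.10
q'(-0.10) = 3.05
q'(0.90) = 0.04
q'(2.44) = 0.01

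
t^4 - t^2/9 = t^2*(t - 1/3)*(t + 1/3)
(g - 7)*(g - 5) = g^2 - 12*g + 35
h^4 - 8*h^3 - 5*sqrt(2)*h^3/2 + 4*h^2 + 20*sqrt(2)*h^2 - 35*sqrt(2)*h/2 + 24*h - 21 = (h - 7)*(h - 1)*(h - 3*sqrt(2))*(h + sqrt(2)/2)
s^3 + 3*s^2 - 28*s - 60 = (s - 5)*(s + 2)*(s + 6)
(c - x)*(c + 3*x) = c^2 + 2*c*x - 3*x^2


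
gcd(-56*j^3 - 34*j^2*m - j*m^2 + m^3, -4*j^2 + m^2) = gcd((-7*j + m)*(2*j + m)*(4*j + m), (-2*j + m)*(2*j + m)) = 2*j + m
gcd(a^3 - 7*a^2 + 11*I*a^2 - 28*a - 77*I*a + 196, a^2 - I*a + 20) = a + 4*I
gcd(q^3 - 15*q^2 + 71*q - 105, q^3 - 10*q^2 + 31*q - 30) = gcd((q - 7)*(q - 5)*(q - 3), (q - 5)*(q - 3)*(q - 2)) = q^2 - 8*q + 15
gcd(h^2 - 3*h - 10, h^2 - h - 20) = h - 5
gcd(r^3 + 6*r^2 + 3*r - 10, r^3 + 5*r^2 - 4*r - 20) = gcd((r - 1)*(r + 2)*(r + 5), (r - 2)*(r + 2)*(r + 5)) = r^2 + 7*r + 10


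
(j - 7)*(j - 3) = j^2 - 10*j + 21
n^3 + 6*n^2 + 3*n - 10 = (n - 1)*(n + 2)*(n + 5)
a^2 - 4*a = a*(a - 4)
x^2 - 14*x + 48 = (x - 8)*(x - 6)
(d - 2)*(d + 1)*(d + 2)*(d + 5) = d^4 + 6*d^3 + d^2 - 24*d - 20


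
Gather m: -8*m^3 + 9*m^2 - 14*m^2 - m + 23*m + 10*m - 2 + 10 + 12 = -8*m^3 - 5*m^2 + 32*m + 20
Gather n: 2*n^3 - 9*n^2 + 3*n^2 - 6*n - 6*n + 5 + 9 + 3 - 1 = 2*n^3 - 6*n^2 - 12*n + 16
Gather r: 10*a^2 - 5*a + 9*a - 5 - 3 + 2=10*a^2 + 4*a - 6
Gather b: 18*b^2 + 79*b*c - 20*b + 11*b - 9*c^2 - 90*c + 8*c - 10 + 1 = 18*b^2 + b*(79*c - 9) - 9*c^2 - 82*c - 9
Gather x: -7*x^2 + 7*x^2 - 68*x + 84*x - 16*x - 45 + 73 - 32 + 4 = 0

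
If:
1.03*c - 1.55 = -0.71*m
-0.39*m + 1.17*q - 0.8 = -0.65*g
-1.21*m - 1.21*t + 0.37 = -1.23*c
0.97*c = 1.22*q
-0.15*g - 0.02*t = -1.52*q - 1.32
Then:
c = -0.65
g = 4.03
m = 3.12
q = -0.52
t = -3.48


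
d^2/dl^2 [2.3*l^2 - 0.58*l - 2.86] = 4.60000000000000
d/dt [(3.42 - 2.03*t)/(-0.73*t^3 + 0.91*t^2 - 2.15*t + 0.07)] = (-2.9638*t^3 + 9.3371*t^2 - 6.2244*t + 7.2109)/(0.5329*t^6 - 1.3286*t^5 + 3.9671*t^4 - 4.0152*t^3 + 4.7499*t^2 - 0.301*t + 0.0049)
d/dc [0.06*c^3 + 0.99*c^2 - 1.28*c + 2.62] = 0.18*c^2 + 1.98*c - 1.28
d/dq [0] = 0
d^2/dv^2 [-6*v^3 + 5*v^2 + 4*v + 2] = 10 - 36*v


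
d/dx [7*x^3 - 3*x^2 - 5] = 3*x*(7*x - 2)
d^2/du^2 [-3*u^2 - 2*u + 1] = -6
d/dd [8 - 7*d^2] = -14*d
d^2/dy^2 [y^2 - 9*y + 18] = 2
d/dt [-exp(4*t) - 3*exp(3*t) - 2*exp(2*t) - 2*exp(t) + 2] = (-4*exp(3*t) - 9*exp(2*t) - 4*exp(t) - 2)*exp(t)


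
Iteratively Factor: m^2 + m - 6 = (m + 3)*(m - 2)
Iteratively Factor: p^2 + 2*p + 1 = (p + 1)*(p + 1)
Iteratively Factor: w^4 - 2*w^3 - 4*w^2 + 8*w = (w - 2)*(w^3 - 4*w) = (w - 2)^2*(w^2 + 2*w) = w*(w - 2)^2*(w + 2)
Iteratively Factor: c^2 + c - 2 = (c + 2)*(c - 1)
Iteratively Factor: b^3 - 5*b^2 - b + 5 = (b - 5)*(b^2 - 1) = (b - 5)*(b - 1)*(b + 1)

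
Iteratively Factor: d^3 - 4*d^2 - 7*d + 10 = (d - 1)*(d^2 - 3*d - 10) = (d - 5)*(d - 1)*(d + 2)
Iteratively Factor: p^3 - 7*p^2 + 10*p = (p - 2)*(p^2 - 5*p) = p*(p - 2)*(p - 5)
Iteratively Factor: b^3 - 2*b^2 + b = (b - 1)*(b^2 - b) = (b - 1)^2*(b)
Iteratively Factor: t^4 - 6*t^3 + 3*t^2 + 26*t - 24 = (t + 2)*(t^3 - 8*t^2 + 19*t - 12) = (t - 1)*(t + 2)*(t^2 - 7*t + 12) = (t - 3)*(t - 1)*(t + 2)*(t - 4)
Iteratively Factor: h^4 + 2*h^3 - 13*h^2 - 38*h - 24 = (h + 1)*(h^3 + h^2 - 14*h - 24) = (h + 1)*(h + 2)*(h^2 - h - 12) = (h - 4)*(h + 1)*(h + 2)*(h + 3)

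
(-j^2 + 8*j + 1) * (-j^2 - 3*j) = j^4 - 5*j^3 - 25*j^2 - 3*j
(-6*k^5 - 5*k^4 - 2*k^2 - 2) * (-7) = 42*k^5 + 35*k^4 + 14*k^2 + 14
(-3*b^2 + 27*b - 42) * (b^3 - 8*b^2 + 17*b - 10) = -3*b^5 + 51*b^4 - 309*b^3 + 825*b^2 - 984*b + 420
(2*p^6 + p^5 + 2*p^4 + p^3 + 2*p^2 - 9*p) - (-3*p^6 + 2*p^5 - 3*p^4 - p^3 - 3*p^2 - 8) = 5*p^6 - p^5 + 5*p^4 + 2*p^3 + 5*p^2 - 9*p + 8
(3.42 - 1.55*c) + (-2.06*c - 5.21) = -3.61*c - 1.79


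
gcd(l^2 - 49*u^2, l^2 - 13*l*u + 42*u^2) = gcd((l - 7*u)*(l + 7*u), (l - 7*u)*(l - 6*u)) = -l + 7*u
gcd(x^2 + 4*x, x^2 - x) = x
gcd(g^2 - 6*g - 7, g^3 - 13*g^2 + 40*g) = 1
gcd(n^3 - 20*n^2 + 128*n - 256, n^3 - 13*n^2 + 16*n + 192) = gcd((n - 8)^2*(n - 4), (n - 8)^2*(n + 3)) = n^2 - 16*n + 64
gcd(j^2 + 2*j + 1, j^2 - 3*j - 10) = 1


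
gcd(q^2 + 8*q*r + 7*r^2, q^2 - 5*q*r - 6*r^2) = q + r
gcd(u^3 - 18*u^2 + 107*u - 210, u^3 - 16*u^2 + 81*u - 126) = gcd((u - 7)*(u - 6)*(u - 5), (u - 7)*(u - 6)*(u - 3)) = u^2 - 13*u + 42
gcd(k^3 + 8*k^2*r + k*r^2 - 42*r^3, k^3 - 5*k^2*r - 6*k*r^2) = 1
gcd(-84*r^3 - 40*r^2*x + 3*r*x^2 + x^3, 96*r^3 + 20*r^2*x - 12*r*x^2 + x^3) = -12*r^2 - 4*r*x + x^2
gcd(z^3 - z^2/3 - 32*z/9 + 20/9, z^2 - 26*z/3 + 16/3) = z - 2/3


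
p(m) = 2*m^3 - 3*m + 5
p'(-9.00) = 483.00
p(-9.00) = -1426.00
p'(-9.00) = 483.00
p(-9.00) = -1426.00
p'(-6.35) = 238.94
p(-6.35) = -488.05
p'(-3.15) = 56.54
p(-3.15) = -48.06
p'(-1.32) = 7.45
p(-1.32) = 4.36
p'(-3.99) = 92.52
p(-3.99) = -110.07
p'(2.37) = 30.70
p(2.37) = 24.51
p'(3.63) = 76.06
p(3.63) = 89.77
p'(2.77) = 43.04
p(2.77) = 39.20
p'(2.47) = 33.61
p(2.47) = 27.73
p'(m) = 6*m^2 - 3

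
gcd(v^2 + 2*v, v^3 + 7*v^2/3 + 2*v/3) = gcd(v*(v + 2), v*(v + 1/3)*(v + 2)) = v^2 + 2*v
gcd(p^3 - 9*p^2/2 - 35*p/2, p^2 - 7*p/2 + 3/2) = 1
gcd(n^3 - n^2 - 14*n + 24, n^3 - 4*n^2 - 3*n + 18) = n - 3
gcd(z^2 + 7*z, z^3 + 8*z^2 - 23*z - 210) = z + 7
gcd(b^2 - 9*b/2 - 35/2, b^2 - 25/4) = b + 5/2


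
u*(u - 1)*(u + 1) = u^3 - u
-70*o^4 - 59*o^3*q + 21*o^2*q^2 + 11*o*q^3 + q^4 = (-2*o + q)*(o + q)*(5*o + q)*(7*o + q)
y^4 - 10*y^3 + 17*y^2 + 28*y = y*(y - 7)*(y - 4)*(y + 1)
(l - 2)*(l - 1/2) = l^2 - 5*l/2 + 1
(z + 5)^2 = z^2 + 10*z + 25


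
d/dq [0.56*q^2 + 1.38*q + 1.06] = 1.12*q + 1.38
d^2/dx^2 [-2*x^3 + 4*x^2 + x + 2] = 8 - 12*x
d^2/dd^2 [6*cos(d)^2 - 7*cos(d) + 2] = 7*cos(d) - 12*cos(2*d)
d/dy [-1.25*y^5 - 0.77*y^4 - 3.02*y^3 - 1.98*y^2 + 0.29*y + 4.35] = -6.25*y^4 - 3.08*y^3 - 9.06*y^2 - 3.96*y + 0.29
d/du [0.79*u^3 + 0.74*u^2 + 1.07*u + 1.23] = 2.37*u^2 + 1.48*u + 1.07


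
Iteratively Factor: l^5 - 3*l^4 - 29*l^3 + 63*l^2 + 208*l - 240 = (l - 1)*(l^4 - 2*l^3 - 31*l^2 + 32*l + 240) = (l - 1)*(l + 3)*(l^3 - 5*l^2 - 16*l + 80) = (l - 5)*(l - 1)*(l + 3)*(l^2 - 16) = (l - 5)*(l - 4)*(l - 1)*(l + 3)*(l + 4)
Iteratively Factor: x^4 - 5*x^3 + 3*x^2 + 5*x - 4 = (x + 1)*(x^3 - 6*x^2 + 9*x - 4) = (x - 4)*(x + 1)*(x^2 - 2*x + 1) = (x - 4)*(x - 1)*(x + 1)*(x - 1)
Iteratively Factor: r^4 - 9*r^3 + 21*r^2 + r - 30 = (r - 3)*(r^3 - 6*r^2 + 3*r + 10) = (r - 3)*(r + 1)*(r^2 - 7*r + 10) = (r - 3)*(r - 2)*(r + 1)*(r - 5)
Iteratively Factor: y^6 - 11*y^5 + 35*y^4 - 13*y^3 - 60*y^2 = (y)*(y^5 - 11*y^4 + 35*y^3 - 13*y^2 - 60*y) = y*(y - 5)*(y^4 - 6*y^3 + 5*y^2 + 12*y) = y*(y - 5)*(y - 4)*(y^3 - 2*y^2 - 3*y) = y*(y - 5)*(y - 4)*(y + 1)*(y^2 - 3*y) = y*(y - 5)*(y - 4)*(y - 3)*(y + 1)*(y)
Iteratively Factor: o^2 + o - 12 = (o - 3)*(o + 4)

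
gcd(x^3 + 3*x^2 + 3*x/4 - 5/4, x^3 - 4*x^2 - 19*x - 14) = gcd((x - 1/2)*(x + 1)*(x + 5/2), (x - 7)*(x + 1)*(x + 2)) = x + 1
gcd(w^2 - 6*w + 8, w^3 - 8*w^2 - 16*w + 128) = w - 4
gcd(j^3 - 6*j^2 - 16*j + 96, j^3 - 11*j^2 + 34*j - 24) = j^2 - 10*j + 24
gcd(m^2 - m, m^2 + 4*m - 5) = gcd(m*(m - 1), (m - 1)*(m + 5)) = m - 1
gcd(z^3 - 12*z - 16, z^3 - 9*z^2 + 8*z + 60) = z + 2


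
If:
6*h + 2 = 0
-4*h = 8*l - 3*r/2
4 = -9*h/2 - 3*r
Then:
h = -1/3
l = 1/96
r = -5/6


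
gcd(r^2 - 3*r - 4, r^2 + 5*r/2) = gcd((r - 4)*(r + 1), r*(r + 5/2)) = 1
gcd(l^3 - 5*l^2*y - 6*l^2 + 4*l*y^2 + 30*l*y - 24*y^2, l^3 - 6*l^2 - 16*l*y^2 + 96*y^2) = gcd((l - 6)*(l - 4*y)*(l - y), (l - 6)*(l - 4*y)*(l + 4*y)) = -l^2 + 4*l*y + 6*l - 24*y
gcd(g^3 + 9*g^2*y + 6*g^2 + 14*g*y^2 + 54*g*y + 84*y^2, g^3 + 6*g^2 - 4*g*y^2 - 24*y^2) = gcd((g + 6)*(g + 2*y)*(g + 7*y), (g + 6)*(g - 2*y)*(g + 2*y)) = g^2 + 2*g*y + 6*g + 12*y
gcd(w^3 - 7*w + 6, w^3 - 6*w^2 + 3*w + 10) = w - 2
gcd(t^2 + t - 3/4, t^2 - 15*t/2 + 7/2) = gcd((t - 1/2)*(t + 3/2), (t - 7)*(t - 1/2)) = t - 1/2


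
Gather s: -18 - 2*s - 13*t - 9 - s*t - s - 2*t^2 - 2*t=s*(-t - 3) - 2*t^2 - 15*t - 27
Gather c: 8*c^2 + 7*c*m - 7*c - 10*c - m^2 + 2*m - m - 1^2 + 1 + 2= 8*c^2 + c*(7*m - 17) - m^2 + m + 2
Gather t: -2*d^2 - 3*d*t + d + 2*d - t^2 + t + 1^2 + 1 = -2*d^2 + 3*d - t^2 + t*(1 - 3*d) + 2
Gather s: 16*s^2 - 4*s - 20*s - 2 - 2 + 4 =16*s^2 - 24*s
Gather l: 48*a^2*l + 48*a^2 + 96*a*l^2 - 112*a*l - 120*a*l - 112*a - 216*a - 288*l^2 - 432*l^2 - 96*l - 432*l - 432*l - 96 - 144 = 48*a^2 - 328*a + l^2*(96*a - 720) + l*(48*a^2 - 232*a - 960) - 240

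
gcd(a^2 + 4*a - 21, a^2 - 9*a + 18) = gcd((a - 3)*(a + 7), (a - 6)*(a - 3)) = a - 3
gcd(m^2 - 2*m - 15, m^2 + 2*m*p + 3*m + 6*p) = m + 3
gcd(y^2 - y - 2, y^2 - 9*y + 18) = 1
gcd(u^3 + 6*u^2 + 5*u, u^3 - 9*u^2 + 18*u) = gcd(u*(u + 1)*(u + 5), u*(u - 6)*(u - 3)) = u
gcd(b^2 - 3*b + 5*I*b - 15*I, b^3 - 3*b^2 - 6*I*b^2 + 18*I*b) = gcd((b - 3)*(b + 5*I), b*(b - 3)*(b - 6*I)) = b - 3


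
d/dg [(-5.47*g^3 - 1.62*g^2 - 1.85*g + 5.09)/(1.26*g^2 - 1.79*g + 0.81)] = (-6.8922*g^4 + 19.5826*g^3 - 8.0613*g^2 - 15.4512*g + 7.6126)/(1.5876*g^4 - 4.5108*g^3 + 5.2453*g^2 - 2.8998*g + 0.6561)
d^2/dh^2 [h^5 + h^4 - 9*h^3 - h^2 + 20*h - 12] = 20*h^3 + 12*h^2 - 54*h - 2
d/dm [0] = 0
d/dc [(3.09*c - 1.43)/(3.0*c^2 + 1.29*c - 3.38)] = (-9.27*c^2 + 8.58*c - 8.5995)/(9.0*c^4 + 7.74*c^3 - 18.6159*c^2 - 8.7204*c + 11.4244)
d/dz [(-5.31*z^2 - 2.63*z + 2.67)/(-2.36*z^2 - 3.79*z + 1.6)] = (13.9181*z^2 - 4.3896*z + 5.9113)/(5.5696*z^4 + 17.8888*z^3 + 6.8121*z^2 - 12.128*z + 2.56)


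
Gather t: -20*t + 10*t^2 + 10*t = 10*t^2 - 10*t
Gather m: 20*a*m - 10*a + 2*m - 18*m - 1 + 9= -10*a + m*(20*a - 16) + 8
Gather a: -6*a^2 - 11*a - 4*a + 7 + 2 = -6*a^2 - 15*a + 9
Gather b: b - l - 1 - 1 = b - l - 2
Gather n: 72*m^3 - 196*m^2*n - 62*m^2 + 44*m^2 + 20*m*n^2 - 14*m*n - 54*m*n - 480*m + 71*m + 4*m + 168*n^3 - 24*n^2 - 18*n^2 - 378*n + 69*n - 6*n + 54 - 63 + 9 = 72*m^3 - 18*m^2 - 405*m + 168*n^3 + n^2*(20*m - 42) + n*(-196*m^2 - 68*m - 315)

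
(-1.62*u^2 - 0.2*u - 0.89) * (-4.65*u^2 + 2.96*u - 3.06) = 7.533*u^4 - 3.8652*u^3 + 8.5037*u^2 - 2.0224*u + 2.7234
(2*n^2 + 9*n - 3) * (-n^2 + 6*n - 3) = -2*n^4 + 3*n^3 + 51*n^2 - 45*n + 9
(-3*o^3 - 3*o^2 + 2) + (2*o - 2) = -3*o^3 - 3*o^2 + 2*o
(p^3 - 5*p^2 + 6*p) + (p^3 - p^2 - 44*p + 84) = 2*p^3 - 6*p^2 - 38*p + 84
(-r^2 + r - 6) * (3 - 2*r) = 2*r^3 - 5*r^2 + 15*r - 18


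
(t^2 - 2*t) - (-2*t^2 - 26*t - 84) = 3*t^2 + 24*t + 84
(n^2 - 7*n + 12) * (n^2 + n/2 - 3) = n^4 - 13*n^3/2 + 11*n^2/2 + 27*n - 36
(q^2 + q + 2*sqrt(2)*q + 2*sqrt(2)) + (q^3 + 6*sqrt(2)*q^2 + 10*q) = q^3 + q^2 + 6*sqrt(2)*q^2 + 2*sqrt(2)*q + 11*q + 2*sqrt(2)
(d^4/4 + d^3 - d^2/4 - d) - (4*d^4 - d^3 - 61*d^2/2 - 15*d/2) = -15*d^4/4 + 2*d^3 + 121*d^2/4 + 13*d/2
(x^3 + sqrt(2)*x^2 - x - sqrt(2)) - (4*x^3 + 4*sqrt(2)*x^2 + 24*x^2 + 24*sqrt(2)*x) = -3*x^3 - 24*x^2 - 3*sqrt(2)*x^2 - 24*sqrt(2)*x - x - sqrt(2)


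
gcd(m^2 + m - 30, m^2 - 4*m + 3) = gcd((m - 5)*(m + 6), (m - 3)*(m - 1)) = 1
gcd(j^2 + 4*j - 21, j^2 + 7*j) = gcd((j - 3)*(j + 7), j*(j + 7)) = j + 7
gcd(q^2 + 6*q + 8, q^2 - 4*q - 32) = q + 4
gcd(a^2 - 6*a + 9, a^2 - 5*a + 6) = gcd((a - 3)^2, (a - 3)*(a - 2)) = a - 3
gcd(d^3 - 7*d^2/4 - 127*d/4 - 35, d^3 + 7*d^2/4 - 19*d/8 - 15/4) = d + 5/4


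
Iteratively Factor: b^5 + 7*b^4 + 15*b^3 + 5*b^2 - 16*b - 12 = (b + 2)*(b^4 + 5*b^3 + 5*b^2 - 5*b - 6) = (b - 1)*(b + 2)*(b^3 + 6*b^2 + 11*b + 6) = (b - 1)*(b + 1)*(b + 2)*(b^2 + 5*b + 6) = (b - 1)*(b + 1)*(b + 2)*(b + 3)*(b + 2)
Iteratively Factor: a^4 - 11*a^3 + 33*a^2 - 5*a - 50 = (a - 5)*(a^3 - 6*a^2 + 3*a + 10) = (a - 5)*(a - 2)*(a^2 - 4*a - 5) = (a - 5)*(a - 2)*(a + 1)*(a - 5)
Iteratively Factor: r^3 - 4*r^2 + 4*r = (r - 2)*(r^2 - 2*r) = (r - 2)^2*(r)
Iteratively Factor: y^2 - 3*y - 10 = (y + 2)*(y - 5)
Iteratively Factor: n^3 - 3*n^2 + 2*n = (n - 2)*(n^2 - n) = (n - 2)*(n - 1)*(n)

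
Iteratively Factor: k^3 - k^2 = (k)*(k^2 - k) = k*(k - 1)*(k)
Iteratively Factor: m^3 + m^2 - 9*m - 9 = (m + 3)*(m^2 - 2*m - 3) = (m + 1)*(m + 3)*(m - 3)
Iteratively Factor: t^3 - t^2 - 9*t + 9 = (t - 1)*(t^2 - 9) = (t - 3)*(t - 1)*(t + 3)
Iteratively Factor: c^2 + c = (c)*(c + 1)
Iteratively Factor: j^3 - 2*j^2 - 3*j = (j)*(j^2 - 2*j - 3) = j*(j + 1)*(j - 3)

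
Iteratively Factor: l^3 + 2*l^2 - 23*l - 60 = (l + 4)*(l^2 - 2*l - 15) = (l + 3)*(l + 4)*(l - 5)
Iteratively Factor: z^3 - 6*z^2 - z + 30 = (z + 2)*(z^2 - 8*z + 15) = (z - 3)*(z + 2)*(z - 5)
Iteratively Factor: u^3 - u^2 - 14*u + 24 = (u + 4)*(u^2 - 5*u + 6) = (u - 2)*(u + 4)*(u - 3)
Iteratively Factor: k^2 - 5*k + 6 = (k - 3)*(k - 2)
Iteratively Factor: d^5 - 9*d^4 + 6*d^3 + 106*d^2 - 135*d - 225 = (d + 3)*(d^4 - 12*d^3 + 42*d^2 - 20*d - 75) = (d - 3)*(d + 3)*(d^3 - 9*d^2 + 15*d + 25) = (d - 5)*(d - 3)*(d + 3)*(d^2 - 4*d - 5) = (d - 5)^2*(d - 3)*(d + 3)*(d + 1)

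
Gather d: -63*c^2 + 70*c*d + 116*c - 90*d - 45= -63*c^2 + 116*c + d*(70*c - 90) - 45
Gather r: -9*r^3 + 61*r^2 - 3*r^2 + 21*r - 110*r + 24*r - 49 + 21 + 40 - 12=-9*r^3 + 58*r^2 - 65*r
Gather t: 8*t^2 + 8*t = 8*t^2 + 8*t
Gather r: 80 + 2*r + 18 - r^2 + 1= -r^2 + 2*r + 99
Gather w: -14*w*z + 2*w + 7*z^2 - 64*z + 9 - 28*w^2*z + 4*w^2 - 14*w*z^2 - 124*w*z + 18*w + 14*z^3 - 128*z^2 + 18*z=w^2*(4 - 28*z) + w*(-14*z^2 - 138*z + 20) + 14*z^3 - 121*z^2 - 46*z + 9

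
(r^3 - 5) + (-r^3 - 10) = -15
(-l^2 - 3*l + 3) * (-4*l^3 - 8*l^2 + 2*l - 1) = 4*l^5 + 20*l^4 + 10*l^3 - 29*l^2 + 9*l - 3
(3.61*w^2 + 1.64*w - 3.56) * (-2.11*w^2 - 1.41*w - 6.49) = -7.6171*w^4 - 8.5505*w^3 - 18.2297*w^2 - 5.624*w + 23.1044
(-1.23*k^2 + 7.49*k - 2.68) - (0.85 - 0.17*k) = -1.23*k^2 + 7.66*k - 3.53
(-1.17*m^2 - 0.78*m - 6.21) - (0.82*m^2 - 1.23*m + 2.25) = -1.99*m^2 + 0.45*m - 8.46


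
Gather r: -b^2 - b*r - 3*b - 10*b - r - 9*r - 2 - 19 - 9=-b^2 - 13*b + r*(-b - 10) - 30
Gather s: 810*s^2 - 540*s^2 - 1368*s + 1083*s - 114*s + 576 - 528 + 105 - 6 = 270*s^2 - 399*s + 147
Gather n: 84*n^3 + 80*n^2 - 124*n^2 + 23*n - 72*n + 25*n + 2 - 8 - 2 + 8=84*n^3 - 44*n^2 - 24*n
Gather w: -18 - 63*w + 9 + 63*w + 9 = 0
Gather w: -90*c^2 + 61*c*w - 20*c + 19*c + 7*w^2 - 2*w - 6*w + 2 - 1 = -90*c^2 - c + 7*w^2 + w*(61*c - 8) + 1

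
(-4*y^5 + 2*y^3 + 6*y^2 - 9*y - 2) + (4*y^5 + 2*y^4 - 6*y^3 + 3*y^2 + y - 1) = 2*y^4 - 4*y^3 + 9*y^2 - 8*y - 3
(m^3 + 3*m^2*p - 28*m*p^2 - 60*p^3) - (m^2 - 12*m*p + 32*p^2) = m^3 + 3*m^2*p - m^2 - 28*m*p^2 + 12*m*p - 60*p^3 - 32*p^2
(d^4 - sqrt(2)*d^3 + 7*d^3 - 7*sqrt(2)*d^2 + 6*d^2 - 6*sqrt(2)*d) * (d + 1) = d^5 - sqrt(2)*d^4 + 8*d^4 - 8*sqrt(2)*d^3 + 13*d^3 - 13*sqrt(2)*d^2 + 6*d^2 - 6*sqrt(2)*d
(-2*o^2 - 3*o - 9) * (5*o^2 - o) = -10*o^4 - 13*o^3 - 42*o^2 + 9*o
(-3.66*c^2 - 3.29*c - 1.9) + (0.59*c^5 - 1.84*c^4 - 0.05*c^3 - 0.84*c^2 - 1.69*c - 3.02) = 0.59*c^5 - 1.84*c^4 - 0.05*c^3 - 4.5*c^2 - 4.98*c - 4.92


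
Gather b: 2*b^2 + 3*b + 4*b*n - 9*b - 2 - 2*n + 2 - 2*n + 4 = 2*b^2 + b*(4*n - 6) - 4*n + 4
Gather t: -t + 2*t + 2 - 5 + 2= t - 1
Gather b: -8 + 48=40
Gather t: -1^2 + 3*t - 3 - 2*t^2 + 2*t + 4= -2*t^2 + 5*t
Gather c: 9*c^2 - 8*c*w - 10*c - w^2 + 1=9*c^2 + c*(-8*w - 10) - w^2 + 1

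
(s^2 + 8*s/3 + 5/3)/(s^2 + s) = (s + 5/3)/s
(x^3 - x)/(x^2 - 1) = x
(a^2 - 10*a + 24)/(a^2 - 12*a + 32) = (a - 6)/(a - 8)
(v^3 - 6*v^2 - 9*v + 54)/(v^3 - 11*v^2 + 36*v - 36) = (v + 3)/(v - 2)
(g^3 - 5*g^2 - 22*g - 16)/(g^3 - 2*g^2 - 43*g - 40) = (g + 2)/(g + 5)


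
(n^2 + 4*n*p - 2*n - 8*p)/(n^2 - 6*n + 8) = (n + 4*p)/(n - 4)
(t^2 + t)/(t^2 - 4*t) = (t + 1)/(t - 4)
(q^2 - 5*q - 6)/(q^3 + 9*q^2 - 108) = (q^2 - 5*q - 6)/(q^3 + 9*q^2 - 108)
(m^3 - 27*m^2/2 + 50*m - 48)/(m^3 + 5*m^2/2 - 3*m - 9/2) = (m^2 - 12*m + 32)/(m^2 + 4*m + 3)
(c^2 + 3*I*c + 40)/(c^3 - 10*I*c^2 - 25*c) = (c + 8*I)/(c*(c - 5*I))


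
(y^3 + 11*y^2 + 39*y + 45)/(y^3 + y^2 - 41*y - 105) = (y + 3)/(y - 7)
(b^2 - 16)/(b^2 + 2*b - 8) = (b - 4)/(b - 2)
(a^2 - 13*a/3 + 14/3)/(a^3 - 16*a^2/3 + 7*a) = (a - 2)/(a*(a - 3))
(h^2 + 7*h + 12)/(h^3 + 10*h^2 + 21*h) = (h + 4)/(h*(h + 7))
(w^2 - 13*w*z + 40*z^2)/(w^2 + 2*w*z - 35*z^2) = (w - 8*z)/(w + 7*z)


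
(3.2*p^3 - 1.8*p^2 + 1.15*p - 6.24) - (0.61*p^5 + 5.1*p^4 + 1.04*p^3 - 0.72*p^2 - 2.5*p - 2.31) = -0.61*p^5 - 5.1*p^4 + 2.16*p^3 - 1.08*p^2 + 3.65*p - 3.93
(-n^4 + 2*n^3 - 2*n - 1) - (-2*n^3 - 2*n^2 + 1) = -n^4 + 4*n^3 + 2*n^2 - 2*n - 2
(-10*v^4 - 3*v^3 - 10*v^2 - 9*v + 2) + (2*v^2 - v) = -10*v^4 - 3*v^3 - 8*v^2 - 10*v + 2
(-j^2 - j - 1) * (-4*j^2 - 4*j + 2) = 4*j^4 + 8*j^3 + 6*j^2 + 2*j - 2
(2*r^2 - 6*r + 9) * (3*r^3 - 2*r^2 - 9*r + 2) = 6*r^5 - 22*r^4 + 21*r^3 + 40*r^2 - 93*r + 18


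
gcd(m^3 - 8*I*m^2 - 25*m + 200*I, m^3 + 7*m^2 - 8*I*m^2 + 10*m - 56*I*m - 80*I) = m^2 + m*(5 - 8*I) - 40*I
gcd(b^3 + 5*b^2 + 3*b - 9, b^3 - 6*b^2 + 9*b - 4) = b - 1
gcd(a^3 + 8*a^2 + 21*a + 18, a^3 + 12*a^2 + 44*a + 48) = a + 2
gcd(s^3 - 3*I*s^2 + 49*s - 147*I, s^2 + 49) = s^2 + 49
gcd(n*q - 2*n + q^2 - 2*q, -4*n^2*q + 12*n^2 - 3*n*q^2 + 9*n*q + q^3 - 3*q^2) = n + q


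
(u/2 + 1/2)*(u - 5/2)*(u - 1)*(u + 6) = u^4/2 + 7*u^3/4 - 8*u^2 - 7*u/4 + 15/2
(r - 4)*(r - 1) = r^2 - 5*r + 4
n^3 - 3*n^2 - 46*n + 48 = (n - 8)*(n - 1)*(n + 6)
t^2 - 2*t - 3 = (t - 3)*(t + 1)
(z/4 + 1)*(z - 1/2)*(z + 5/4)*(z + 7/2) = z^4/4 + 33*z^3/16 + 19*z^2/4 + 93*z/64 - 35/16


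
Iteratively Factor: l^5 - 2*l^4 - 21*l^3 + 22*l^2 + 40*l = (l - 2)*(l^4 - 21*l^2 - 20*l) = (l - 2)*(l + 1)*(l^3 - l^2 - 20*l) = l*(l - 2)*(l + 1)*(l^2 - l - 20) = l*(l - 2)*(l + 1)*(l + 4)*(l - 5)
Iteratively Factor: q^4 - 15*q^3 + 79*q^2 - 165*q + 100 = (q - 1)*(q^3 - 14*q^2 + 65*q - 100) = (q - 4)*(q - 1)*(q^2 - 10*q + 25) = (q - 5)*(q - 4)*(q - 1)*(q - 5)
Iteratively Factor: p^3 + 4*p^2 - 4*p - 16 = (p + 4)*(p^2 - 4) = (p - 2)*(p + 4)*(p + 2)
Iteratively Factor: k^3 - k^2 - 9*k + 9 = (k + 3)*(k^2 - 4*k + 3) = (k - 3)*(k + 3)*(k - 1)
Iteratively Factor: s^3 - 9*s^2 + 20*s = (s - 5)*(s^2 - 4*s) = s*(s - 5)*(s - 4)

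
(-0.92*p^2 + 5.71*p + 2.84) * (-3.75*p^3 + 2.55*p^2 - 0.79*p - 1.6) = 3.45*p^5 - 23.7585*p^4 + 4.6373*p^3 + 4.2031*p^2 - 11.3796*p - 4.544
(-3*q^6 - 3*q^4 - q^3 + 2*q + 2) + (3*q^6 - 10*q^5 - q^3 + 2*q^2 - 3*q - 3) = -10*q^5 - 3*q^4 - 2*q^3 + 2*q^2 - q - 1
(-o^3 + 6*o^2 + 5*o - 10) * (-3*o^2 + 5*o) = 3*o^5 - 23*o^4 + 15*o^3 + 55*o^2 - 50*o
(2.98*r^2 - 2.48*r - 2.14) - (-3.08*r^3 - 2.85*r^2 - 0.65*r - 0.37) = 3.08*r^3 + 5.83*r^2 - 1.83*r - 1.77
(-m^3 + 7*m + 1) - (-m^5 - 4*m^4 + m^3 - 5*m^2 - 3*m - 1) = m^5 + 4*m^4 - 2*m^3 + 5*m^2 + 10*m + 2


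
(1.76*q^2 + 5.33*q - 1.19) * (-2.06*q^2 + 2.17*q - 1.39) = -3.6256*q^4 - 7.1606*q^3 + 11.5711*q^2 - 9.991*q + 1.6541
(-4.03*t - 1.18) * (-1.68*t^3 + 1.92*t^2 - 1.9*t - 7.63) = 6.7704*t^4 - 5.7552*t^3 + 5.3914*t^2 + 32.9909*t + 9.0034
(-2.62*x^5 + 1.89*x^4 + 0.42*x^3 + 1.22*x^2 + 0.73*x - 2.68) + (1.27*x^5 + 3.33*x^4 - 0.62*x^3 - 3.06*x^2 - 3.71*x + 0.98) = -1.35*x^5 + 5.22*x^4 - 0.2*x^3 - 1.84*x^2 - 2.98*x - 1.7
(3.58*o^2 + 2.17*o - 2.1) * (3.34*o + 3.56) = 11.9572*o^3 + 19.9926*o^2 + 0.7112*o - 7.476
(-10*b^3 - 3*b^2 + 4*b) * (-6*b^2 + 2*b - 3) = 60*b^5 - 2*b^4 + 17*b^2 - 12*b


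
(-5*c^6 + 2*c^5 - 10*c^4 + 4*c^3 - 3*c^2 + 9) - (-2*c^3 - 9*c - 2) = -5*c^6 + 2*c^5 - 10*c^4 + 6*c^3 - 3*c^2 + 9*c + 11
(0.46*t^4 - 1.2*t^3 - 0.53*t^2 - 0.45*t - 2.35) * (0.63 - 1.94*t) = -0.8924*t^5 + 2.6178*t^4 + 0.2722*t^3 + 0.5391*t^2 + 4.2755*t - 1.4805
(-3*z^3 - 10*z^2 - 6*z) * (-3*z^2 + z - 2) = 9*z^5 + 27*z^4 + 14*z^3 + 14*z^2 + 12*z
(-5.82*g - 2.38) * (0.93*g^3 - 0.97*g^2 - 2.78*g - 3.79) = -5.4126*g^4 + 3.432*g^3 + 18.4882*g^2 + 28.6742*g + 9.0202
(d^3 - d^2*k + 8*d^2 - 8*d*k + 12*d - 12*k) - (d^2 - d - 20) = d^3 - d^2*k + 7*d^2 - 8*d*k + 13*d - 12*k + 20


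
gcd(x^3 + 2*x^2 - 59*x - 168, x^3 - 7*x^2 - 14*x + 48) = x^2 - 5*x - 24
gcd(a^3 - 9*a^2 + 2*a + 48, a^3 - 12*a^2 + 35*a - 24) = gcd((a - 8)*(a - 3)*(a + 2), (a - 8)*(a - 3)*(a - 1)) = a^2 - 11*a + 24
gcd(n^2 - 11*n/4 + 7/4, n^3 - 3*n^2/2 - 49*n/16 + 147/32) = n - 7/4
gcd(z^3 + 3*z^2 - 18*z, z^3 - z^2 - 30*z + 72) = z^2 + 3*z - 18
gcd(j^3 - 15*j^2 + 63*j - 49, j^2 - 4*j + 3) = j - 1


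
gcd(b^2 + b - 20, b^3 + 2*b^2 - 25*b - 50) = b + 5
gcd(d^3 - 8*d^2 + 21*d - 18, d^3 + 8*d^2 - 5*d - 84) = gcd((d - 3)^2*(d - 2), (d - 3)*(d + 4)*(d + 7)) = d - 3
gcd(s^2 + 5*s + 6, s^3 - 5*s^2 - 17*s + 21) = s + 3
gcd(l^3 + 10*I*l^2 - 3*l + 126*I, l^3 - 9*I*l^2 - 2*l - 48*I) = l - 3*I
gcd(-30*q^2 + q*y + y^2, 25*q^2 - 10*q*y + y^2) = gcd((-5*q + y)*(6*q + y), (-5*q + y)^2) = -5*q + y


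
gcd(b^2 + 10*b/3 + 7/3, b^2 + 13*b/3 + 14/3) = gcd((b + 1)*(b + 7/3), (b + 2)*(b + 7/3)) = b + 7/3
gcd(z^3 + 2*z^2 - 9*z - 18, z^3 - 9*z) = z^2 - 9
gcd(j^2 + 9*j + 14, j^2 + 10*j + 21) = j + 7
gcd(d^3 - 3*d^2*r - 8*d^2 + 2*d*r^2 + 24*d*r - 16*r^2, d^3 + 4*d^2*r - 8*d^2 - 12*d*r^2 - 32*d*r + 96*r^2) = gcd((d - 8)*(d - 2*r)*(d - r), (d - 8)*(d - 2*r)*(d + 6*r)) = -d^2 + 2*d*r + 8*d - 16*r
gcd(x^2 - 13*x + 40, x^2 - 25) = x - 5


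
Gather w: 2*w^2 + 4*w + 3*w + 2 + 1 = 2*w^2 + 7*w + 3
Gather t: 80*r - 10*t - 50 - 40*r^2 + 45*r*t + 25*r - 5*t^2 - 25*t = -40*r^2 + 105*r - 5*t^2 + t*(45*r - 35) - 50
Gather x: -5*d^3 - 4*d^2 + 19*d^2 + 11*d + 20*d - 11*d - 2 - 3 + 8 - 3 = -5*d^3 + 15*d^2 + 20*d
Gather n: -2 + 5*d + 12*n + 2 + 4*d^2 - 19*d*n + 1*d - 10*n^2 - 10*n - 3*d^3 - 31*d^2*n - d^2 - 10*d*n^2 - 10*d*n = -3*d^3 + 3*d^2 + 6*d + n^2*(-10*d - 10) + n*(-31*d^2 - 29*d + 2)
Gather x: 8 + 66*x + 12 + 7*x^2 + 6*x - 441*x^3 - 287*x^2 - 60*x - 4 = -441*x^3 - 280*x^2 + 12*x + 16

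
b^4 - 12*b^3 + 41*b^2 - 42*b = b*(b - 7)*(b - 3)*(b - 2)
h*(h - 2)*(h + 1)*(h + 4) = h^4 + 3*h^3 - 6*h^2 - 8*h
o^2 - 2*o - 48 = (o - 8)*(o + 6)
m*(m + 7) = m^2 + 7*m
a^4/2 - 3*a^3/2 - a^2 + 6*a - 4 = (a/2 + 1)*(a - 2)^2*(a - 1)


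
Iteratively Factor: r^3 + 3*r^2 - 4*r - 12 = (r + 3)*(r^2 - 4) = (r + 2)*(r + 3)*(r - 2)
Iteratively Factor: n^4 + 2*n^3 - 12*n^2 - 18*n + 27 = (n + 3)*(n^3 - n^2 - 9*n + 9) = (n - 3)*(n + 3)*(n^2 + 2*n - 3) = (n - 3)*(n + 3)^2*(n - 1)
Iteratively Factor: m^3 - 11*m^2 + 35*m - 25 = (m - 1)*(m^2 - 10*m + 25) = (m - 5)*(m - 1)*(m - 5)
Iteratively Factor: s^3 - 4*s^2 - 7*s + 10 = (s - 5)*(s^2 + s - 2) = (s - 5)*(s + 2)*(s - 1)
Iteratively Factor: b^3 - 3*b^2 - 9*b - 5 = (b - 5)*(b^2 + 2*b + 1) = (b - 5)*(b + 1)*(b + 1)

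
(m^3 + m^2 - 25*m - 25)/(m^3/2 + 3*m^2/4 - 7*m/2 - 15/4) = 4*(m^2 - 25)/(2*m^2 + m - 15)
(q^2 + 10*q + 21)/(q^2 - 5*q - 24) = (q + 7)/(q - 8)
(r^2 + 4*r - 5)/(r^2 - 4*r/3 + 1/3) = 3*(r + 5)/(3*r - 1)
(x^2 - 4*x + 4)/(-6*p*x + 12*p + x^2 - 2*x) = (x - 2)/(-6*p + x)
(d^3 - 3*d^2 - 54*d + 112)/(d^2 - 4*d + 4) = (d^2 - d - 56)/(d - 2)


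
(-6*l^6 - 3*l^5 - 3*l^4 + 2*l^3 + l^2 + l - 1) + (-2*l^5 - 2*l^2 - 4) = -6*l^6 - 5*l^5 - 3*l^4 + 2*l^3 - l^2 + l - 5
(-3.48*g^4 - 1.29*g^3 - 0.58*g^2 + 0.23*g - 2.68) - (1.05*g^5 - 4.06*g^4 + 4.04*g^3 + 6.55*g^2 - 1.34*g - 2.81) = -1.05*g^5 + 0.58*g^4 - 5.33*g^3 - 7.13*g^2 + 1.57*g + 0.13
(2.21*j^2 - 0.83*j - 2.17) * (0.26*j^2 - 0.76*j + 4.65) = 0.5746*j^4 - 1.8954*j^3 + 10.3431*j^2 - 2.2103*j - 10.0905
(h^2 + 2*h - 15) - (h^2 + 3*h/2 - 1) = h/2 - 14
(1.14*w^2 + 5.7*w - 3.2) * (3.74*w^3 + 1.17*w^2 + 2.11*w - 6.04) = 4.2636*w^5 + 22.6518*w^4 - 2.8936*w^3 + 1.3974*w^2 - 41.18*w + 19.328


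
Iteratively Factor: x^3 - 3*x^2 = (x)*(x^2 - 3*x) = x*(x - 3)*(x)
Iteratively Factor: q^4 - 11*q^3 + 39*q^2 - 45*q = (q - 3)*(q^3 - 8*q^2 + 15*q) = q*(q - 3)*(q^2 - 8*q + 15) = q*(q - 5)*(q - 3)*(q - 3)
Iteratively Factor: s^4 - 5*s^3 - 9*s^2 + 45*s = (s - 5)*(s^3 - 9*s) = s*(s - 5)*(s^2 - 9) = s*(s - 5)*(s - 3)*(s + 3)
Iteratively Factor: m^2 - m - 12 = (m + 3)*(m - 4)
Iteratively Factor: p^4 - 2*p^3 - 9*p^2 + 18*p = (p - 3)*(p^3 + p^2 - 6*p) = (p - 3)*(p + 3)*(p^2 - 2*p) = p*(p - 3)*(p + 3)*(p - 2)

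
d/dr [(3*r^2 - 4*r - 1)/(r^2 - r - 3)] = (r^2 - 16*r + 11)/(r^4 - 2*r^3 - 5*r^2 + 6*r + 9)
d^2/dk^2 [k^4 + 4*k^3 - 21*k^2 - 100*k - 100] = 12*k^2 + 24*k - 42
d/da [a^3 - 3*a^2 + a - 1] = 3*a^2 - 6*a + 1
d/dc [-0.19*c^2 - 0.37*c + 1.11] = -0.38*c - 0.37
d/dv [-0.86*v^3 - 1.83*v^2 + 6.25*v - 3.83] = -2.58*v^2 - 3.66*v + 6.25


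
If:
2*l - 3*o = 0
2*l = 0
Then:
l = 0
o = 0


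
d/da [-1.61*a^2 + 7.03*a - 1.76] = 7.03 - 3.22*a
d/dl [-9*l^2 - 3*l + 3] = -18*l - 3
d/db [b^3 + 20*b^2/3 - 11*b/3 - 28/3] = 3*b^2 + 40*b/3 - 11/3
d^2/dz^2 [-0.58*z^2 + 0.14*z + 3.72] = -1.16000000000000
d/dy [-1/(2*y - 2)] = 1/(2*(y - 1)^2)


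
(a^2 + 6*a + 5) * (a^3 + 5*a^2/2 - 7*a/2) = a^5 + 17*a^4/2 + 33*a^3/2 - 17*a^2/2 - 35*a/2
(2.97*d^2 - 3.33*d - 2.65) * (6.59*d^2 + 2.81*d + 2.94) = 19.5723*d^4 - 13.599*d^3 - 18.089*d^2 - 17.2367*d - 7.791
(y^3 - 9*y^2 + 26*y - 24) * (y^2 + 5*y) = y^5 - 4*y^4 - 19*y^3 + 106*y^2 - 120*y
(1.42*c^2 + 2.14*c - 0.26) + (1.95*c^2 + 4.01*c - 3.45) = 3.37*c^2 + 6.15*c - 3.71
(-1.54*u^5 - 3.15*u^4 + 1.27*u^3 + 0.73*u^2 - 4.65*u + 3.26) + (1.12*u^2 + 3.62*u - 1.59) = -1.54*u^5 - 3.15*u^4 + 1.27*u^3 + 1.85*u^2 - 1.03*u + 1.67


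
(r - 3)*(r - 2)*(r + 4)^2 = r^4 + 3*r^3 - 18*r^2 - 32*r + 96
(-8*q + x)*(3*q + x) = -24*q^2 - 5*q*x + x^2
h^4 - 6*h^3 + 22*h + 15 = (h - 5)*(h - 3)*(h + 1)^2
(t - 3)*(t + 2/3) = t^2 - 7*t/3 - 2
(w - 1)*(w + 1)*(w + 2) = w^3 + 2*w^2 - w - 2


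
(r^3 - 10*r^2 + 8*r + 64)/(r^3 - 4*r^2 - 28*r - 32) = (r - 4)/(r + 2)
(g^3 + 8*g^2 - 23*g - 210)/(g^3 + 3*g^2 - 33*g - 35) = (g + 6)/(g + 1)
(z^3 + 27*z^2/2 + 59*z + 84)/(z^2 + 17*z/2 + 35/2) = (z^2 + 10*z + 24)/(z + 5)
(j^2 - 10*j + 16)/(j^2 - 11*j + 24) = (j - 2)/(j - 3)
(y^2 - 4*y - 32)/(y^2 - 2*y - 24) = (y - 8)/(y - 6)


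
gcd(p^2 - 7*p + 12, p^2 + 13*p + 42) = 1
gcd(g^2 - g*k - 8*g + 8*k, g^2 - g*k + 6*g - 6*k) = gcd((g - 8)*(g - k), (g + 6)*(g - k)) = g - k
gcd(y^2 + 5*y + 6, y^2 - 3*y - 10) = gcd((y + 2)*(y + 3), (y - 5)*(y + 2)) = y + 2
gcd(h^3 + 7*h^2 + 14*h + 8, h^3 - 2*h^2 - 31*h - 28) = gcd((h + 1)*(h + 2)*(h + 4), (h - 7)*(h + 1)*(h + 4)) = h^2 + 5*h + 4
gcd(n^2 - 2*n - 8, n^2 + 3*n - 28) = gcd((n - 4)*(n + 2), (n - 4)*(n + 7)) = n - 4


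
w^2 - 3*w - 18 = (w - 6)*(w + 3)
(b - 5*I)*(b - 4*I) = b^2 - 9*I*b - 20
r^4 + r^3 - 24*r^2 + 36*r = r*(r - 3)*(r - 2)*(r + 6)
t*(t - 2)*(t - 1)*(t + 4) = t^4 + t^3 - 10*t^2 + 8*t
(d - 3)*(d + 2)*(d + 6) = d^3 + 5*d^2 - 12*d - 36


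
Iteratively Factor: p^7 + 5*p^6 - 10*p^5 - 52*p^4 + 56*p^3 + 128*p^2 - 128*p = (p - 2)*(p^6 + 7*p^5 + 4*p^4 - 44*p^3 - 32*p^2 + 64*p) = (p - 2)*(p + 2)*(p^5 + 5*p^4 - 6*p^3 - 32*p^2 + 32*p) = (p - 2)^2*(p + 2)*(p^4 + 7*p^3 + 8*p^2 - 16*p) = p*(p - 2)^2*(p + 2)*(p^3 + 7*p^2 + 8*p - 16) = p*(p - 2)^2*(p + 2)*(p + 4)*(p^2 + 3*p - 4) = p*(p - 2)^2*(p + 2)*(p + 4)^2*(p - 1)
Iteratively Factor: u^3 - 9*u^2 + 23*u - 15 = (u - 5)*(u^2 - 4*u + 3) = (u - 5)*(u - 3)*(u - 1)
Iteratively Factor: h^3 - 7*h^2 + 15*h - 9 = (h - 1)*(h^2 - 6*h + 9) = (h - 3)*(h - 1)*(h - 3)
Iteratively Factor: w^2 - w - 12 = (w - 4)*(w + 3)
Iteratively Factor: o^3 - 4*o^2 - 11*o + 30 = (o + 3)*(o^2 - 7*o + 10) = (o - 2)*(o + 3)*(o - 5)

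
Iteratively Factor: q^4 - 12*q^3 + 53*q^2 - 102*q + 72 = (q - 4)*(q^3 - 8*q^2 + 21*q - 18) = (q - 4)*(q - 2)*(q^2 - 6*q + 9) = (q - 4)*(q - 3)*(q - 2)*(q - 3)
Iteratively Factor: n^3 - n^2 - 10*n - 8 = (n - 4)*(n^2 + 3*n + 2) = (n - 4)*(n + 2)*(n + 1)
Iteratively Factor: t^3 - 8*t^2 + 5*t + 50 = (t - 5)*(t^2 - 3*t - 10) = (t - 5)^2*(t + 2)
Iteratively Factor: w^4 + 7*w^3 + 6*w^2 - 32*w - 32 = (w - 2)*(w^3 + 9*w^2 + 24*w + 16) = (w - 2)*(w + 4)*(w^2 + 5*w + 4) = (w - 2)*(w + 4)^2*(w + 1)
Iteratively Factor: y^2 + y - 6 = (y + 3)*(y - 2)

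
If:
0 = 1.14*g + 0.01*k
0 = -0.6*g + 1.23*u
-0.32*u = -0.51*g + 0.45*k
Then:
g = 0.00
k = 0.00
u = 0.00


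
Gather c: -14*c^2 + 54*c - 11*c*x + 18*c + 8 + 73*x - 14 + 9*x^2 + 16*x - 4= -14*c^2 + c*(72 - 11*x) + 9*x^2 + 89*x - 10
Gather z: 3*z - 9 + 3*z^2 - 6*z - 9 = 3*z^2 - 3*z - 18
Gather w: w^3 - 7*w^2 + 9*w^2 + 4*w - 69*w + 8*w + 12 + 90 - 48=w^3 + 2*w^2 - 57*w + 54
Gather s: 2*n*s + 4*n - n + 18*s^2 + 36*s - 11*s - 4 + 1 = 3*n + 18*s^2 + s*(2*n + 25) - 3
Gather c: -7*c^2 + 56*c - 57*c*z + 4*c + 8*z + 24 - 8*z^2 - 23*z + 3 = -7*c^2 + c*(60 - 57*z) - 8*z^2 - 15*z + 27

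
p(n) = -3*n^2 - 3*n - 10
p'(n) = -6*n - 3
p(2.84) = -42.72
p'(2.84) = -20.04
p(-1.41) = -11.73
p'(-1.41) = 5.46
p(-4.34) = -53.49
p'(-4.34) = 23.04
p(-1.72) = -13.72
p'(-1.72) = 7.32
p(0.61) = -12.95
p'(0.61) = -6.66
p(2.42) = -34.83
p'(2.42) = -17.52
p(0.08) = -10.26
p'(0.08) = -3.48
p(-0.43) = -9.26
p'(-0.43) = -0.42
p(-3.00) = -28.00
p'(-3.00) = 15.00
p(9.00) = -280.00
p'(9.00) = -57.00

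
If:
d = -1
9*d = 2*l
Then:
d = -1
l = -9/2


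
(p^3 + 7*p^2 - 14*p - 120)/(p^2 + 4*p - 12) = (p^2 + p - 20)/(p - 2)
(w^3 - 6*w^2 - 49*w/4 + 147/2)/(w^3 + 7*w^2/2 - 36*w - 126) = (w - 7/2)/(w + 6)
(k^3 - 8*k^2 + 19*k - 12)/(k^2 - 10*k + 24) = (k^2 - 4*k + 3)/(k - 6)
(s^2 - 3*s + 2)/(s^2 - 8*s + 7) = (s - 2)/(s - 7)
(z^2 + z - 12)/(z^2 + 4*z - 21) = (z + 4)/(z + 7)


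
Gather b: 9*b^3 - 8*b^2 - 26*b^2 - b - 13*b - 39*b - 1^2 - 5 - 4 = 9*b^3 - 34*b^2 - 53*b - 10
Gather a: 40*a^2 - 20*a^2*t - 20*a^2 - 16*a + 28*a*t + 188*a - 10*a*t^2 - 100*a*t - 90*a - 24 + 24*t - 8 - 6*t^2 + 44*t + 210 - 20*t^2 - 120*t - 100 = a^2*(20 - 20*t) + a*(-10*t^2 - 72*t + 82) - 26*t^2 - 52*t + 78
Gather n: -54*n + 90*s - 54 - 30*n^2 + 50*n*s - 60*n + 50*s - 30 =-30*n^2 + n*(50*s - 114) + 140*s - 84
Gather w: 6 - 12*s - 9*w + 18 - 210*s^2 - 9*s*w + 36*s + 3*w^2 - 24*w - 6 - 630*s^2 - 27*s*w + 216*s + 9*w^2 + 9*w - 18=-840*s^2 + 240*s + 12*w^2 + w*(-36*s - 24)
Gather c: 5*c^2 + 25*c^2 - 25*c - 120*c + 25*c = 30*c^2 - 120*c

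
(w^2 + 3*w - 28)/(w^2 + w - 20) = (w + 7)/(w + 5)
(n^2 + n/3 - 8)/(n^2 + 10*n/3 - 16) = (n + 3)/(n + 6)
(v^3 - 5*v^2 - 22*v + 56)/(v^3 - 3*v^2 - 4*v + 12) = (v^2 - 3*v - 28)/(v^2 - v - 6)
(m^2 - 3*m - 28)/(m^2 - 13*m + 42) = (m + 4)/(m - 6)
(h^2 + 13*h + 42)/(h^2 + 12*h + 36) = (h + 7)/(h + 6)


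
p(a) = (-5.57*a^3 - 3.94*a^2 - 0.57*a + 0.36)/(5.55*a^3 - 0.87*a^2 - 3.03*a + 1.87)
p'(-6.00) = 0.02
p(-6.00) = -0.88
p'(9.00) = 0.01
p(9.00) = -1.11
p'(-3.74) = 0.03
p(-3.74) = -0.83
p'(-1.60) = -0.10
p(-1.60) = -0.77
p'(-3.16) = 0.04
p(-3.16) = -0.80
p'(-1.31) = -0.56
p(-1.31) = -0.84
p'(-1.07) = -3.96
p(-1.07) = -1.22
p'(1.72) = 0.68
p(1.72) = -1.82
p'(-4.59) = 0.03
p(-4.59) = -0.85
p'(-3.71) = 0.03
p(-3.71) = -0.82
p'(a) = (-16.71*a^2 - 7.88*a - 0.57)/(5.55*a^3 - 0.87*a^2 - 3.03*a + 1.87) + (-16.65*a^2 + 1.74*a + 3.03)*(-5.57*a^3 - 3.94*a^2 - 0.57*a + 0.36)/(5.55*a^3 - 0.87*a^2 - 3.03*a + 1.87)^2 = (26.7129*a^4 + 40.0812*a^3 - 25.7994*a^2 - 14.1092*a + 0.0248999999999999)/(30.8025*a^6 - 9.657*a^5 - 32.8761*a^4 + 26.0292*a^3 + 5.9271*a^2 - 11.3322*a + 3.4969)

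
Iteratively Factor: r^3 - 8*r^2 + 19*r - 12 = (r - 4)*(r^2 - 4*r + 3) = (r - 4)*(r - 3)*(r - 1)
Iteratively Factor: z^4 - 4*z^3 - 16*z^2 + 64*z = (z - 4)*(z^3 - 16*z) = (z - 4)*(z + 4)*(z^2 - 4*z) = (z - 4)^2*(z + 4)*(z)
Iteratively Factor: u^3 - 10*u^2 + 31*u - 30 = (u - 5)*(u^2 - 5*u + 6) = (u - 5)*(u - 3)*(u - 2)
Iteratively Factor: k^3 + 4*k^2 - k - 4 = (k + 4)*(k^2 - 1) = (k + 1)*(k + 4)*(k - 1)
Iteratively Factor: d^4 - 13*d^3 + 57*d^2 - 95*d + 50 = (d - 2)*(d^3 - 11*d^2 + 35*d - 25) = (d - 2)*(d - 1)*(d^2 - 10*d + 25) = (d - 5)*(d - 2)*(d - 1)*(d - 5)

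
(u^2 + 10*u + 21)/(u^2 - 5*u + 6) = (u^2 + 10*u + 21)/(u^2 - 5*u + 6)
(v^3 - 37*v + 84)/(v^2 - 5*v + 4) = (v^2 + 4*v - 21)/(v - 1)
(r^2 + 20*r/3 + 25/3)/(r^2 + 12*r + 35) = (r + 5/3)/(r + 7)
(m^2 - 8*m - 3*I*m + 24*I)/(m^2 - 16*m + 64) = (m - 3*I)/(m - 8)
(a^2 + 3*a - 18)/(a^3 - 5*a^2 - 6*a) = (-a^2 - 3*a + 18)/(a*(-a^2 + 5*a + 6))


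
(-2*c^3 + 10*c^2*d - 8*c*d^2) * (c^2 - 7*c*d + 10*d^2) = -2*c^5 + 24*c^4*d - 98*c^3*d^2 + 156*c^2*d^3 - 80*c*d^4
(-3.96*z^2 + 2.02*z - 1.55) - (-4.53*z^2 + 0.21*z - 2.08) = 0.57*z^2 + 1.81*z + 0.53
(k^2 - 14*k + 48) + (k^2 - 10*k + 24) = 2*k^2 - 24*k + 72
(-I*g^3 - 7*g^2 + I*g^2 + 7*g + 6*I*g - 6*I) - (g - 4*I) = -I*g^3 - 7*g^2 + I*g^2 + 6*g + 6*I*g - 2*I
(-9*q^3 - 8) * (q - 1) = -9*q^4 + 9*q^3 - 8*q + 8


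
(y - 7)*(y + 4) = y^2 - 3*y - 28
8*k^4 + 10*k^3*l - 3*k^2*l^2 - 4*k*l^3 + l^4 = (-4*k + l)*(-2*k + l)*(k + l)^2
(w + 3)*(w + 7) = w^2 + 10*w + 21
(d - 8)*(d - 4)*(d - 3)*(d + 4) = d^4 - 11*d^3 + 8*d^2 + 176*d - 384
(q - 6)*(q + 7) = q^2 + q - 42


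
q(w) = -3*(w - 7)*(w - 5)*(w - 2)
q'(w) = -3*(w - 7)*(w - 5) - 3*(w - 7)*(w - 2) - 3*(w - 5)*(w - 2)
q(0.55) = 124.86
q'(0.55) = -133.52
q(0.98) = 74.05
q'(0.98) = -103.32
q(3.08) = -24.39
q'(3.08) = -3.66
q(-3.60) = 1531.49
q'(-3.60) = -596.04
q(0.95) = 77.18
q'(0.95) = -105.32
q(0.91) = 81.45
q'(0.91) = -108.01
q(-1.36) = 535.95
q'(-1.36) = -307.89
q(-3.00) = 1200.00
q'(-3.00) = -510.00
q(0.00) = 210.00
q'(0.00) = -177.00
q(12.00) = -1050.00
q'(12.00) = -465.00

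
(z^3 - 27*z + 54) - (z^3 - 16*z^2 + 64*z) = 16*z^2 - 91*z + 54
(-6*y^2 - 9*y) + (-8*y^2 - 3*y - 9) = -14*y^2 - 12*y - 9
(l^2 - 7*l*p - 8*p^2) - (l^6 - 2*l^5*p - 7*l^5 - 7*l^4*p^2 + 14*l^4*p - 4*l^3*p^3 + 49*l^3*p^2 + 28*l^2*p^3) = -l^6 + 2*l^5*p + 7*l^5 + 7*l^4*p^2 - 14*l^4*p + 4*l^3*p^3 - 49*l^3*p^2 - 28*l^2*p^3 + l^2 - 7*l*p - 8*p^2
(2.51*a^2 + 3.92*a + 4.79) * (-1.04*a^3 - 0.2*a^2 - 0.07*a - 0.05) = -2.6104*a^5 - 4.5788*a^4 - 5.9413*a^3 - 1.3579*a^2 - 0.5313*a - 0.2395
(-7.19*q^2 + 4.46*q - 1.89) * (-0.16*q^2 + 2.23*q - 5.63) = 1.1504*q^4 - 16.7473*q^3 + 50.7279*q^2 - 29.3245*q + 10.6407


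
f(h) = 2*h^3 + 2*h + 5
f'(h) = 6*h^2 + 2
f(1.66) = 17.47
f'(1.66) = 18.53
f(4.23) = 164.83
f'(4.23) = 109.36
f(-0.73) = 2.76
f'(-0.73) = 5.20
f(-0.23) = 4.52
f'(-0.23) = 2.32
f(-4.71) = -213.39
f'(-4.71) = 135.10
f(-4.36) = -169.48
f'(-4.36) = 116.06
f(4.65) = 215.39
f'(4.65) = 131.74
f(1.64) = 17.10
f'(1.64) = 18.14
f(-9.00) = -1471.00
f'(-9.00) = 488.00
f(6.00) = 449.00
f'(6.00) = 218.00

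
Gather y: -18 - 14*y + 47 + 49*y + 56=35*y + 85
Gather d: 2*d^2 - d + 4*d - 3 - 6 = 2*d^2 + 3*d - 9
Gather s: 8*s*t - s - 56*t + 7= s*(8*t - 1) - 56*t + 7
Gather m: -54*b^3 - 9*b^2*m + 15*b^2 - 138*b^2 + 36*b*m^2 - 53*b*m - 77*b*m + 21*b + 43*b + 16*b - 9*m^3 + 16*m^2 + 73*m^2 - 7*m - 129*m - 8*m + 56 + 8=-54*b^3 - 123*b^2 + 80*b - 9*m^3 + m^2*(36*b + 89) + m*(-9*b^2 - 130*b - 144) + 64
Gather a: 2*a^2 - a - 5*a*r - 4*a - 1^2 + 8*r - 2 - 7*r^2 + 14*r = 2*a^2 + a*(-5*r - 5) - 7*r^2 + 22*r - 3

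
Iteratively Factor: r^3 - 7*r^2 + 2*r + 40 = (r - 4)*(r^2 - 3*r - 10) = (r - 4)*(r + 2)*(r - 5)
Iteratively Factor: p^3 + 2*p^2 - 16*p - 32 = (p - 4)*(p^2 + 6*p + 8) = (p - 4)*(p + 2)*(p + 4)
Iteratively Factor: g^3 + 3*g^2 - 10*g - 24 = (g - 3)*(g^2 + 6*g + 8) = (g - 3)*(g + 4)*(g + 2)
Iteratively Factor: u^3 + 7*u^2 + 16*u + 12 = (u + 3)*(u^2 + 4*u + 4) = (u + 2)*(u + 3)*(u + 2)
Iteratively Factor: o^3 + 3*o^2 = (o + 3)*(o^2) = o*(o + 3)*(o)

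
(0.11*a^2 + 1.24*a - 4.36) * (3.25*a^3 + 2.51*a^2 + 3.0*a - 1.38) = 0.3575*a^5 + 4.3061*a^4 - 10.7276*a^3 - 7.3754*a^2 - 14.7912*a + 6.0168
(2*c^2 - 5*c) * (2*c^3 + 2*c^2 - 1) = 4*c^5 - 6*c^4 - 10*c^3 - 2*c^2 + 5*c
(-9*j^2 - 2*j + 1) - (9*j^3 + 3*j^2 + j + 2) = -9*j^3 - 12*j^2 - 3*j - 1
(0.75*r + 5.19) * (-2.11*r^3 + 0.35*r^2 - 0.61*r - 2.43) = -1.5825*r^4 - 10.6884*r^3 + 1.359*r^2 - 4.9884*r - 12.6117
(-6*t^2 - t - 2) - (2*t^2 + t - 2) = -8*t^2 - 2*t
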